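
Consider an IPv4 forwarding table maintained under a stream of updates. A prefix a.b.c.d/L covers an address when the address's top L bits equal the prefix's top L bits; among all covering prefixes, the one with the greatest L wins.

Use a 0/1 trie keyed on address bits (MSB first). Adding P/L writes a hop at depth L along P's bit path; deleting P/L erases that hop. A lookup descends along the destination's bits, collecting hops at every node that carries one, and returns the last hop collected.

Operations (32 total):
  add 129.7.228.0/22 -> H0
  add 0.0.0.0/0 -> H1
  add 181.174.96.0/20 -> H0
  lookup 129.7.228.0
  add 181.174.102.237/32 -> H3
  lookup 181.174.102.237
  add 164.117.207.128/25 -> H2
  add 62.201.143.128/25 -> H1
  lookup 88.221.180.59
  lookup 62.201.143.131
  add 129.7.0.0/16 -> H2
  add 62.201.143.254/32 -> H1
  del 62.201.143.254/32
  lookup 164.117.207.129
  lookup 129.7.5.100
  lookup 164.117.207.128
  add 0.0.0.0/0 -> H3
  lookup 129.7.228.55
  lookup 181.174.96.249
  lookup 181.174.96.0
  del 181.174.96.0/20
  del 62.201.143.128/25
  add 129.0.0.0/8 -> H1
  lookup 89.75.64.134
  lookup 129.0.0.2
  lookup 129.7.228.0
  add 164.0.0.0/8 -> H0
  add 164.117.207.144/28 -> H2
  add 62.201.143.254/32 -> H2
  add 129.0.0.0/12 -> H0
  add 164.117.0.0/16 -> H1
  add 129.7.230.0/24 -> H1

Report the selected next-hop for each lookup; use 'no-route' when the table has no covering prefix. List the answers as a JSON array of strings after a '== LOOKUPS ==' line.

Apply in order:
  add 129.7.228.0/22 -> H0 at depth 22
  add 0.0.0.0/0 -> H1 at depth 0
  add 181.174.96.0/20 -> H0 at depth 20
  Q 129.7.228.0: descend 1000000100000111111001 ; hops seen [H1,H0] ; pick H0
  add 181.174.102.237/32 -> H3 at depth 32
  Q 181.174.102.237: descend 10110101101011100110011011101101 ; hops seen [H1,H0,H3] ; pick H3
  add 164.117.207.128/25 -> H2 at depth 25
  add 62.201.143.128/25 -> H1 at depth 25
  Q 88.221.180.59: descend 0 ; hops seen [H1] ; pick H1
  Q 62.201.143.131: descend 0011111011001001100011111 ; hops seen [H1,H1] ; pick H1
  add 129.7.0.0/16 -> H2 at depth 16
  add 62.201.143.254/32 -> H1 at depth 32
  - 62.201.143.254/32 clear@32
  Q 164.117.207.129: descend 1010010001110101110011111 ; hops seen [H1,H2] ; pick H2
  Q 129.7.5.100: descend 1000000100000111 ; hops seen [H1,H2] ; pick H2
  Q 164.117.207.128: descend 1010010001110101110011111 ; hops seen [H1,H2] ; pick H2
  add 0.0.0.0/0 -> H3 at depth 0
  Q 129.7.228.55: descend 1000000100000111111001 ; hops seen [H3,H2,H0] ; pick H0
  Q 181.174.96.249: descend 101101011010111001100 ; hops seen [H3,H0] ; pick H0
  Q 181.174.96.0: descend 101101011010111001100 ; hops seen [H3,H0] ; pick H0
  - 181.174.96.0/20 clear@20
  - 62.201.143.128/25 clear@25
  add 129.0.0.0/8 -> H1 at depth 8
  Q 89.75.64.134: descend 0 ; hops seen [H3] ; pick H3
  Q 129.0.0.2: descend 1000000100000 ; hops seen [H3,H1] ; pick H1
  Q 129.7.228.0: descend 1000000100000111111001 ; hops seen [H3,H1,H2,H0] ; pick H0
  add 164.0.0.0/8 -> H0 at depth 8
  add 164.117.207.144/28 -> H2 at depth 28
  add 62.201.143.254/32 -> H2 at depth 32
  add 129.0.0.0/12 -> H0 at depth 12
  add 164.117.0.0/16 -> H1 at depth 16
  add 129.7.230.0/24 -> H1 at depth 24

== LOOKUPS ==
["H0","H3","H1","H1","H2","H2","H2","H0","H0","H0","H3","H1","H0"]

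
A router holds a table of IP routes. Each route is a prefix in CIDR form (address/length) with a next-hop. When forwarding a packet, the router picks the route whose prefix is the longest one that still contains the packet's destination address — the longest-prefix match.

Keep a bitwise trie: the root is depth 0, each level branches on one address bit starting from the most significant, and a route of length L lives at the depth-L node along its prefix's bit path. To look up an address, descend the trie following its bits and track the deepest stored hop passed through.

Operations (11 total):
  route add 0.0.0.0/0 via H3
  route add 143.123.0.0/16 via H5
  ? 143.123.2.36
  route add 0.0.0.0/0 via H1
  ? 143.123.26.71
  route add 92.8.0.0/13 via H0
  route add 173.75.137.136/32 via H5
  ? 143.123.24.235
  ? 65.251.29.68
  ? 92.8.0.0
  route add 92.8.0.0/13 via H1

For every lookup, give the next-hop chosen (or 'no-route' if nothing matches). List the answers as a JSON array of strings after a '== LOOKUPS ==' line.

Process each operation:
  add 0.0.0.0/0 -> H3 at depth 0
  add 143.123.0.0/16 -> H5 at depth 16
  Q 143.123.2.36: descend 1000111101111011 ; hops seen [H3,H5] ; pick H5
  add 0.0.0.0/0 -> H1 at depth 0
  Q 143.123.26.71: descend 1000111101111011 ; hops seen [H1,H5] ; pick H5
  add 92.8.0.0/13 -> H0 at depth 13
  add 173.75.137.136/32 -> H5 at depth 32
  Q 143.123.24.235: descend 1000111101111011 ; hops seen [H1,H5] ; pick H5
  Q 65.251.29.68: descend 010 ; hops seen [H1] ; pick H1
  Q 92.8.0.0: descend 0101110000001 ; hops seen [H1,H0] ; pick H0
  add 92.8.0.0/13 -> H1 at depth 13

== LOOKUPS ==
["H5","H5","H5","H1","H0"]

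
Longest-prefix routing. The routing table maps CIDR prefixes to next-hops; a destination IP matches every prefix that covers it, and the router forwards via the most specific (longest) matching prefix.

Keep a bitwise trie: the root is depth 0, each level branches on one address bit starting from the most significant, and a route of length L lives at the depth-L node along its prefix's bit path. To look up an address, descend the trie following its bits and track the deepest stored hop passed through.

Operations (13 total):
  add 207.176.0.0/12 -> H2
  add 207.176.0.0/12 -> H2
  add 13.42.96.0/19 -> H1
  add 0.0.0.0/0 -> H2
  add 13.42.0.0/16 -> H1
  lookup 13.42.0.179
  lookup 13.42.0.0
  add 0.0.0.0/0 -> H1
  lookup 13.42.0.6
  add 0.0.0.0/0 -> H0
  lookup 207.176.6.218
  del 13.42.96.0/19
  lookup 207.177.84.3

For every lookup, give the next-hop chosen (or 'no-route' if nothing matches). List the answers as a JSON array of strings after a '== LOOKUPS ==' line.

Process each operation:
  add 207.176.0.0/12 -> H2 at depth 12
  add 207.176.0.0/12 -> H2 at depth 12
  add 13.42.96.0/19 -> H1 at depth 19
  add 0.0.0.0/0 -> H2 at depth 0
  add 13.42.0.0/16 -> H1 at depth 16
  Q 13.42.0.179: descend 00001101001010100 ; hops seen [H2,H1] ; pick H1
  Q 13.42.0.0: descend 00001101001010100 ; hops seen [H2,H1] ; pick H1
  add 0.0.0.0/0 -> H1 at depth 0
  Q 13.42.0.6: descend 00001101001010100 ; hops seen [H1,H1] ; pick H1
  add 0.0.0.0/0 -> H0 at depth 0
  Q 207.176.6.218: descend 110011111011 ; hops seen [H0,H2] ; pick H2
  del 13.42.96.0/19 (clear depth 19)
  Q 207.177.84.3: descend 110011111011 ; hops seen [H0,H2] ; pick H2

== LOOKUPS ==
["H1","H1","H1","H2","H2"]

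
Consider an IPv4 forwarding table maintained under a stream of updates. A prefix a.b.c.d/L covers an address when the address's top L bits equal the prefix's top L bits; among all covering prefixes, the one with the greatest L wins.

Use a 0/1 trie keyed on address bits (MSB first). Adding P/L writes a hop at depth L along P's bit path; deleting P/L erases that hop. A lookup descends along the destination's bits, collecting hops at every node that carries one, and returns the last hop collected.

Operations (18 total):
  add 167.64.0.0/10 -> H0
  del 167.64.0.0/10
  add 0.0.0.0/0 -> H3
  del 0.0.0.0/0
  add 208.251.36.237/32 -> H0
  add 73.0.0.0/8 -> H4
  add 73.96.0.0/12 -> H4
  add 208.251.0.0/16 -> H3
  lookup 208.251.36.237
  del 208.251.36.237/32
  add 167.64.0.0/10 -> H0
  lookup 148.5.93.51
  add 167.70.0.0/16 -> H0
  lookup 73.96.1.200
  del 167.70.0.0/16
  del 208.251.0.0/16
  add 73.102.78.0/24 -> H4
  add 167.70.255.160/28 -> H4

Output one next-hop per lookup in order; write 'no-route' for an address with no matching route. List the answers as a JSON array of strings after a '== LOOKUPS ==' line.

Apply in order:
  + 167.64.0.0/10 (H0) depth=10
  del 167.64.0.0/10 (clear depth 10)
  + 0.0.0.0/0 (H3) depth=0
  del 0.0.0.0/0 (clear depth 0)
  + 208.251.36.237/32 (H0) depth=32
  + 73.0.0.0/8 (H4) depth=8
  + 73.96.0.0/12 (H4) depth=12
  + 208.251.0.0/16 (H3) depth=16
  Q 208.251.36.237: descend 11010000111110110010010011101101 ; hops seen [H3,H0] ; pick H0
  del 208.251.36.237/32 (clear depth 32)
  + 167.64.0.0/10 (H0) depth=10
  Q 148.5.93.51: descend 10 ; hops seen [∅] ; pick no-route
  + 167.70.0.0/16 (H0) depth=16
  Q 73.96.1.200: descend 010010010110 ; hops seen [H4,H4] ; pick H4
  del 167.70.0.0/16 (clear depth 16)
  del 208.251.0.0/16 (clear depth 16)
  + 73.102.78.0/24 (H4) depth=24
  + 167.70.255.160/28 (H4) depth=28

== LOOKUPS ==
["H0","no-route","H4"]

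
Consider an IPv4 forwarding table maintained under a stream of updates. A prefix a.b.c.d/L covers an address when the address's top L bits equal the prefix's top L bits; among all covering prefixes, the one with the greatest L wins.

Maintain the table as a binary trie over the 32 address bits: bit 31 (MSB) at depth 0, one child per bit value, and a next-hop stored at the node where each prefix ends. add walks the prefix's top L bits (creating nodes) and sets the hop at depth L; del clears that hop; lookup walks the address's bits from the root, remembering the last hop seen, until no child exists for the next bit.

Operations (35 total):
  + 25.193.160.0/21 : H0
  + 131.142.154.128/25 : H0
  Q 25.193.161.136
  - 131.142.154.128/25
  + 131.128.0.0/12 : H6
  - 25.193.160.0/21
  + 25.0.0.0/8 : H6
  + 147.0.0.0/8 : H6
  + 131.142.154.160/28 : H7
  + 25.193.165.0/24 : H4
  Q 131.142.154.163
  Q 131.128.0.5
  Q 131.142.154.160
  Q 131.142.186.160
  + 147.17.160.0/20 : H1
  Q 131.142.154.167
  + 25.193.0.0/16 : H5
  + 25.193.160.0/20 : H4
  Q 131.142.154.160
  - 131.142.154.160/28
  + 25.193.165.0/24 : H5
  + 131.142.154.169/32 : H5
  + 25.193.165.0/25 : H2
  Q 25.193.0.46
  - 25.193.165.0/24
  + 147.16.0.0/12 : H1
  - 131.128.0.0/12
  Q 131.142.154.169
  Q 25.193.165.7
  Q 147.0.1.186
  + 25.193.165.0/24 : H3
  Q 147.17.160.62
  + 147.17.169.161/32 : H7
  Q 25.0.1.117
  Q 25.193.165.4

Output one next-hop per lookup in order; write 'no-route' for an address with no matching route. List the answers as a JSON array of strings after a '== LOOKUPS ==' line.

Trace:
  + 25.193.160.0/21 (H0) depth=21
  + 131.142.154.128/25 (H0) depth=25
  ? 25.193.161.136  path d0:-→d1:-→d2:-→d3:-→d4:-→d5:-→d6:-→d7:-→d8:-→d9:-→d10:-→d11:-→d12:-→d13:-→d14:-→d15:-→d16:-→d17:-→d18:-→d19:-→d20:-→d21:H0  best=H0
  del 131.142.154.128/25 (clear depth 25)
  + 131.128.0.0/12 (H6) depth=12
  del 25.193.160.0/21 (clear depth 21)
  + 25.0.0.0/8 (H6) depth=8
  + 147.0.0.0/8 (H6) depth=8
  + 131.142.154.160/28 (H7) depth=28
  + 25.193.165.0/24 (H4) depth=24
  ? 131.142.154.163  path d0:-→d1:-→d2:-→d3:-→d4:-→d5:-→d6:-→d7:-→d8:-→d9:-→d10:-→d11:-→d12:H6→d13:-→d14:-→d15:-→d16:-→d17:-→d18:-→d19:-→d20:-→d21:-→d22:-→d23:-→d24:-→d25:-→d26:-→d27:-→d28:H7  best=H7
  ? 131.128.0.5  path d0:-→d1:-→d2:-→d3:-→d4:-→d5:-→d6:-→d7:-→d8:-→d9:-→d10:-→d11:-→d12:H6  best=H6
  ? 131.142.154.160  path d0:-→d1:-→d2:-→d3:-→d4:-→d5:-→d6:-→d7:-→d8:-→d9:-→d10:-→d11:-→d12:H6→d13:-→d14:-→d15:-→d16:-→d17:-→d18:-→d19:-→d20:-→d21:-→d22:-→d23:-→d24:-→d25:-→d26:-→d27:-→d28:H7  best=H7
  ? 131.142.186.160  path d0:-→d1:-→d2:-→d3:-→d4:-→d5:-→d6:-→d7:-→d8:-→d9:-→d10:-→d11:-→d12:H6→d13:-→d14:-→d15:-→d16:-→d17:-→d18:-  best=H6
  + 147.17.160.0/20 (H1) depth=20
  ? 131.142.154.167  path d0:-→d1:-→d2:-→d3:-→d4:-→d5:-→d6:-→d7:-→d8:-→d9:-→d10:-→d11:-→d12:H6→d13:-→d14:-→d15:-→d16:-→d17:-→d18:-→d19:-→d20:-→d21:-→d22:-→d23:-→d24:-→d25:-→d26:-→d27:-→d28:H7  best=H7
  + 25.193.0.0/16 (H5) depth=16
  + 25.193.160.0/20 (H4) depth=20
  ? 131.142.154.160  path d0:-→d1:-→d2:-→d3:-→d4:-→d5:-→d6:-→d7:-→d8:-→d9:-→d10:-→d11:-→d12:H6→d13:-→d14:-→d15:-→d16:-→d17:-→d18:-→d19:-→d20:-→d21:-→d22:-→d23:-→d24:-→d25:-→d26:-→d27:-→d28:H7  best=H7
  del 131.142.154.160/28 (clear depth 28)
  + 25.193.165.0/24 (H5) depth=24
  + 131.142.154.169/32 (H5) depth=32
  + 25.193.165.0/25 (H2) depth=25
  ? 25.193.0.46  path d0:-→d1:-→d2:-→d3:-→d4:-→d5:-→d6:-→d7:-→d8:H6→d9:-→d10:-→d11:-→d12:-→d13:-→d14:-→d15:-→d16:H5  best=H5
  del 25.193.165.0/24 (clear depth 24)
  + 147.16.0.0/12 (H1) depth=12
  del 131.128.0.0/12 (clear depth 12)
  ? 131.142.154.169  path d0:-→d1:-→d2:-→d3:-→d4:-→d5:-→d6:-→d7:-→d8:-→d9:-→d10:-→d11:-→d12:-→d13:-→d14:-→d15:-→d16:-→d17:-→d18:-→d19:-→d20:-→d21:-→d22:-→d23:-→d24:-→d25:-→d26:-→d27:-→d28:-→d29:-→d30:-→d31:-→d32:H5  best=H5
  ? 25.193.165.7  path d0:-→d1:-→d2:-→d3:-→d4:-→d5:-→d6:-→d7:-→d8:H6→d9:-→d10:-→d11:-→d12:-→d13:-→d14:-→d15:-→d16:H5→d17:-→d18:-→d19:-→d20:H4→d21:-→d22:-→d23:-→d24:-→d25:H2  best=H2
  ? 147.0.1.186  path d0:-→d1:-→d2:-→d3:-→d4:-→d5:-→d6:-→d7:-→d8:H6→d9:-→d10:-→d11:-  best=H6
  + 25.193.165.0/24 (H3) depth=24
  ? 147.17.160.62  path d0:-→d1:-→d2:-→d3:-→d4:-→d5:-→d6:-→d7:-→d8:H6→d9:-→d10:-→d11:-→d12:H1→d13:-→d14:-→d15:-→d16:-→d17:-→d18:-→d19:-→d20:H1  best=H1
  + 147.17.169.161/32 (H7) depth=32
  ? 25.0.1.117  path d0:-→d1:-→d2:-→d3:-→d4:-→d5:-→d6:-→d7:-→d8:H6  best=H6
  ? 25.193.165.4  path d0:-→d1:-→d2:-→d3:-→d4:-→d5:-→d6:-→d7:-→d8:H6→d9:-→d10:-→d11:-→d12:-→d13:-→d14:-→d15:-→d16:H5→d17:-→d18:-→d19:-→d20:H4→d21:-→d22:-→d23:-→d24:H3→d25:H2  best=H2

== LOOKUPS ==
["H0","H7","H6","H7","H6","H7","H7","H5","H5","H2","H6","H1","H6","H2"]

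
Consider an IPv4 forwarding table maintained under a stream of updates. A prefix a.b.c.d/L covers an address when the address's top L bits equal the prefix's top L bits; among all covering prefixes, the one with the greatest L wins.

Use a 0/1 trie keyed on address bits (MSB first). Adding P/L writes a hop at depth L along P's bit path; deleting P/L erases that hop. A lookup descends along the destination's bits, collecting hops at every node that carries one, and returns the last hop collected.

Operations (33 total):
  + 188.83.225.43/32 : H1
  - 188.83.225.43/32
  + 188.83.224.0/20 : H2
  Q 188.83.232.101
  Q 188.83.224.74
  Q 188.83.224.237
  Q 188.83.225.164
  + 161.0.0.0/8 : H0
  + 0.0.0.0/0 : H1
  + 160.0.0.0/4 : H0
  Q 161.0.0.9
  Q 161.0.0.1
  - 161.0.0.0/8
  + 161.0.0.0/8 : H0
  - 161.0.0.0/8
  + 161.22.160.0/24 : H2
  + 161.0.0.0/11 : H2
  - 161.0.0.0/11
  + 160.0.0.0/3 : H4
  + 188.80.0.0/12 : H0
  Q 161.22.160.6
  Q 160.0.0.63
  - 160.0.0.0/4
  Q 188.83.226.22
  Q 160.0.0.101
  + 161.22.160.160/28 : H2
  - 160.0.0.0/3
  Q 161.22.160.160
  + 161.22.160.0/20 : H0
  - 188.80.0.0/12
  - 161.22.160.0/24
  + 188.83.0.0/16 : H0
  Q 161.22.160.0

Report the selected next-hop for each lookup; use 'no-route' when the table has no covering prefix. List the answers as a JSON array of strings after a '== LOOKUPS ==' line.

Process each operation:
  add 188.83.225.43/32 -> H1 at depth 32
  del 188.83.225.43/32 (clear depth 32)
  add 188.83.224.0/20 -> H2 at depth 20
  ? 188.83.232.101  path d0:-→d1:-→d2:-→d3:-→d4:-→d5:-→d6:-→d7:-→d8:-→d9:-→d10:-→d11:-→d12:-→d13:-→d14:-→d15:-→d16:-→d17:-→d18:-→d19:-→d20:H2  best=H2
  ? 188.83.224.74  path d0:-→d1:-→d2:-→d3:-→d4:-→d5:-→d6:-→d7:-→d8:-→d9:-→d10:-→d11:-→d12:-→d13:-→d14:-→d15:-→d16:-→d17:-→d18:-→d19:-→d20:H2→d21:-→d22:-→d23:-  best=H2
  ? 188.83.224.237  path d0:-→d1:-→d2:-→d3:-→d4:-→d5:-→d6:-→d7:-→d8:-→d9:-→d10:-→d11:-→d12:-→d13:-→d14:-→d15:-→d16:-→d17:-→d18:-→d19:-→d20:H2→d21:-→d22:-→d23:-  best=H2
  ? 188.83.225.164  path d0:-→d1:-→d2:-→d3:-→d4:-→d5:-→d6:-→d7:-→d8:-→d9:-→d10:-→d11:-→d12:-→d13:-→d14:-→d15:-→d16:-→d17:-→d18:-→d19:-→d20:H2→d21:-→d22:-→d23:-→d24:-  best=H2
  add 161.0.0.0/8 -> H0 at depth 8
  add 0.0.0.0/0 -> H1 at depth 0
  add 160.0.0.0/4 -> H0 at depth 4
  ? 161.0.0.9  path d0:H1→d1:-→d2:-→d3:-→d4:H0→d5:-→d6:-→d7:-→d8:H0  best=H0
  ? 161.0.0.1  path d0:H1→d1:-→d2:-→d3:-→d4:H0→d5:-→d6:-→d7:-→d8:H0  best=H0
  del 161.0.0.0/8 (clear depth 8)
  add 161.0.0.0/8 -> H0 at depth 8
  del 161.0.0.0/8 (clear depth 8)
  add 161.22.160.0/24 -> H2 at depth 24
  add 161.0.0.0/11 -> H2 at depth 11
  del 161.0.0.0/11 (clear depth 11)
  add 160.0.0.0/3 -> H4 at depth 3
  add 188.80.0.0/12 -> H0 at depth 12
  ? 161.22.160.6  path d0:H1→d1:-→d2:-→d3:H4→d4:H0→d5:-→d6:-→d7:-→d8:-→d9:-→d10:-→d11:-→d12:-→d13:-→d14:-→d15:-→d16:-→d17:-→d18:-→d19:-→d20:-→d21:-→d22:-→d23:-→d24:H2  best=H2
  ? 160.0.0.63  path d0:H1→d1:-→d2:-→d3:H4→d4:H0→d5:-→d6:-→d7:-  best=H0
  del 160.0.0.0/4 (clear depth 4)
  ? 188.83.226.22  path d0:H1→d1:-→d2:-→d3:H4→d4:-→d5:-→d6:-→d7:-→d8:-→d9:-→d10:-→d11:-→d12:H0→d13:-→d14:-→d15:-→d16:-→d17:-→d18:-→d19:-→d20:H2→d21:-→d22:-  best=H2
  ? 160.0.0.101  path d0:H1→d1:-→d2:-→d3:H4→d4:-→d5:-→d6:-→d7:-  best=H4
  add 161.22.160.160/28 -> H2 at depth 28
  del 160.0.0.0/3 (clear depth 3)
  ? 161.22.160.160  path d0:H1→d1:-→d2:-→d3:-→d4:-→d5:-→d6:-→d7:-→d8:-→d9:-→d10:-→d11:-→d12:-→d13:-→d14:-→d15:-→d16:-→d17:-→d18:-→d19:-→d20:-→d21:-→d22:-→d23:-→d24:H2→d25:-→d26:-→d27:-→d28:H2  best=H2
  add 161.22.160.0/20 -> H0 at depth 20
  del 188.80.0.0/12 (clear depth 12)
  del 161.22.160.0/24 (clear depth 24)
  add 188.83.0.0/16 -> H0 at depth 16
  ? 161.22.160.0  path d0:H1→d1:-→d2:-→d3:-→d4:-→d5:-→d6:-→d7:-→d8:-→d9:-→d10:-→d11:-→d12:-→d13:-→d14:-→d15:-→d16:-→d17:-→d18:-→d19:-→d20:H0→d21:-→d22:-→d23:-→d24:-  best=H0

== LOOKUPS ==
["H2","H2","H2","H2","H0","H0","H2","H0","H2","H4","H2","H0"]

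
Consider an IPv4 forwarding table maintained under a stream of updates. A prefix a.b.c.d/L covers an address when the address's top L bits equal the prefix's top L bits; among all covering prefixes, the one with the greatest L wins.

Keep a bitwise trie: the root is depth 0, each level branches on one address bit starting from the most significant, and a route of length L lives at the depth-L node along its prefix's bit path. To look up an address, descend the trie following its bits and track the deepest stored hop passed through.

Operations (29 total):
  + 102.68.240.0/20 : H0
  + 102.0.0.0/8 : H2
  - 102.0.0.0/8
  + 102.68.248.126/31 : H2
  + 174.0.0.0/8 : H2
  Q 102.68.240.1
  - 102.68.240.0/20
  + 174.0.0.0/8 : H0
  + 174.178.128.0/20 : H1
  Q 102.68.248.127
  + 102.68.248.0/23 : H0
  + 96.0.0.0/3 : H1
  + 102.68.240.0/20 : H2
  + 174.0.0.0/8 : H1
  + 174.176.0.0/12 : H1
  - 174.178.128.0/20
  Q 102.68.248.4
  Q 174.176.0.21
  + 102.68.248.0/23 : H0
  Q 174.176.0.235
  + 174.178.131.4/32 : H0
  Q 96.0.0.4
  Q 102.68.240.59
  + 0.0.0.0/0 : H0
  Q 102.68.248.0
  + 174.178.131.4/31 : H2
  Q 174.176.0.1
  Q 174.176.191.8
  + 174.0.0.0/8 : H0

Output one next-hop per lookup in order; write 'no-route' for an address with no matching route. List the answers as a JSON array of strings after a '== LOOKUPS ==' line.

Process each operation:
  add 102.68.240.0/20 -> H0 at depth 20
  add 102.0.0.0/8 -> H2 at depth 8
  del 102.0.0.0/8 (clear depth 8)
  add 102.68.248.126/31 -> H2 at depth 31
  add 174.0.0.0/8 -> H2 at depth 8
  Q 102.68.240.1: descend 01100110010001001111 ; hops seen [H0] ; pick H0
  del 102.68.240.0/20 (clear depth 20)
  add 174.0.0.0/8 -> H0 at depth 8
  add 174.178.128.0/20 -> H1 at depth 20
  Q 102.68.248.127: descend 0110011001000100111110000111111 ; hops seen [H2] ; pick H2
  add 102.68.248.0/23 -> H0 at depth 23
  add 96.0.0.0/3 -> H1 at depth 3
  add 102.68.240.0/20 -> H2 at depth 20
  add 174.0.0.0/8 -> H1 at depth 8
  add 174.176.0.0/12 -> H1 at depth 12
  del 174.178.128.0/20 (clear depth 20)
  Q 102.68.248.4: descend 0110011001000100111110000 ; hops seen [H1,H2,H0] ; pick H0
  Q 174.176.0.21: descend 10101110101100 ; hops seen [H1,H1] ; pick H1
  add 102.68.248.0/23 -> H0 at depth 23
  Q 174.176.0.235: descend 10101110101100 ; hops seen [H1,H1] ; pick H1
  add 174.178.131.4/32 -> H0 at depth 32
  Q 96.0.0.4: descend 01100 ; hops seen [H1] ; pick H1
  Q 102.68.240.59: descend 01100110010001001111 ; hops seen [H1,H2] ; pick H2
  add 0.0.0.0/0 -> H0 at depth 0
  Q 102.68.248.0: descend 0110011001000100111110000 ; hops seen [H0,H1,H2,H0] ; pick H0
  add 174.178.131.4/31 -> H2 at depth 31
  Q 174.176.0.1: descend 10101110101100 ; hops seen [H0,H1,H1] ; pick H1
  Q 174.176.191.8: descend 10101110101100 ; hops seen [H0,H1,H1] ; pick H1
  add 174.0.0.0/8 -> H0 at depth 8

== LOOKUPS ==
["H0","H2","H0","H1","H1","H1","H2","H0","H1","H1"]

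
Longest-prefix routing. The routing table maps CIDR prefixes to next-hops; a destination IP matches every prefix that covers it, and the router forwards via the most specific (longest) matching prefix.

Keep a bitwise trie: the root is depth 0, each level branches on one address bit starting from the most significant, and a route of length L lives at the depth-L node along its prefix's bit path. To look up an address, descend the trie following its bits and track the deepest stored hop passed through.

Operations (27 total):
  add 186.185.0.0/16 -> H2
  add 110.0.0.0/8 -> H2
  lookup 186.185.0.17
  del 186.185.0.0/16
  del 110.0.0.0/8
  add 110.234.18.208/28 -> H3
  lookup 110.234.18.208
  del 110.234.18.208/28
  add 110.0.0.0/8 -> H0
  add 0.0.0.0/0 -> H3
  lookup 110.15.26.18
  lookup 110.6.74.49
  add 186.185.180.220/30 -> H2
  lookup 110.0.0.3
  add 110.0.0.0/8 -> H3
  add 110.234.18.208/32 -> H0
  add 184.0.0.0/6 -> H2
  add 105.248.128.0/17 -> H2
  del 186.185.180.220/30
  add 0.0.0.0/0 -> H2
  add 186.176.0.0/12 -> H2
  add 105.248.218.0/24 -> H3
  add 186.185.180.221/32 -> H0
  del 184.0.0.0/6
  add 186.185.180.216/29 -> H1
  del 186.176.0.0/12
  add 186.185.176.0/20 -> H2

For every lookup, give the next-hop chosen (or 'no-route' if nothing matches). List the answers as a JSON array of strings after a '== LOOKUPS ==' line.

Process each operation:
  + 186.185.0.0/16 (H2) depth=16
  + 110.0.0.0/8 (H2) depth=8
  ? 186.185.0.17  path d0:-→d1:-→d2:-→d3:-→d4:-→d5:-→d6:-→d7:-→d8:-→d9:-→d10:-→d11:-→d12:-→d13:-→d14:-→d15:-→d16:H2  best=H2
  del 186.185.0.0/16 (clear depth 16)
  del 110.0.0.0/8 (clear depth 8)
  + 110.234.18.208/28 (H3) depth=28
  ? 110.234.18.208  path d0:-→d1:-→d2:-→d3:-→d4:-→d5:-→d6:-→d7:-→d8:-→d9:-→d10:-→d11:-→d12:-→d13:-→d14:-→d15:-→d16:-→d17:-→d18:-→d19:-→d20:-→d21:-→d22:-→d23:-→d24:-→d25:-→d26:-→d27:-→d28:H3  best=H3
  del 110.234.18.208/28 (clear depth 28)
  + 110.0.0.0/8 (H0) depth=8
  + 0.0.0.0/0 (H3) depth=0
  ? 110.15.26.18  path d0:H3→d1:-→d2:-→d3:-→d4:-→d5:-→d6:-→d7:-→d8:H0  best=H0
  ? 110.6.74.49  path d0:H3→d1:-→d2:-→d3:-→d4:-→d5:-→d6:-→d7:-→d8:H0  best=H0
  + 186.185.180.220/30 (H2) depth=30
  ? 110.0.0.3  path d0:H3→d1:-→d2:-→d3:-→d4:-→d5:-→d6:-→d7:-→d8:H0  best=H0
  + 110.0.0.0/8 (H3) depth=8
  + 110.234.18.208/32 (H0) depth=32
  + 184.0.0.0/6 (H2) depth=6
  + 105.248.128.0/17 (H2) depth=17
  del 186.185.180.220/30 (clear depth 30)
  + 0.0.0.0/0 (H2) depth=0
  + 186.176.0.0/12 (H2) depth=12
  + 105.248.218.0/24 (H3) depth=24
  + 186.185.180.221/32 (H0) depth=32
  del 184.0.0.0/6 (clear depth 6)
  + 186.185.180.216/29 (H1) depth=29
  del 186.176.0.0/12 (clear depth 12)
  + 186.185.176.0/20 (H2) depth=20

== LOOKUPS ==
["H2","H3","H0","H0","H0"]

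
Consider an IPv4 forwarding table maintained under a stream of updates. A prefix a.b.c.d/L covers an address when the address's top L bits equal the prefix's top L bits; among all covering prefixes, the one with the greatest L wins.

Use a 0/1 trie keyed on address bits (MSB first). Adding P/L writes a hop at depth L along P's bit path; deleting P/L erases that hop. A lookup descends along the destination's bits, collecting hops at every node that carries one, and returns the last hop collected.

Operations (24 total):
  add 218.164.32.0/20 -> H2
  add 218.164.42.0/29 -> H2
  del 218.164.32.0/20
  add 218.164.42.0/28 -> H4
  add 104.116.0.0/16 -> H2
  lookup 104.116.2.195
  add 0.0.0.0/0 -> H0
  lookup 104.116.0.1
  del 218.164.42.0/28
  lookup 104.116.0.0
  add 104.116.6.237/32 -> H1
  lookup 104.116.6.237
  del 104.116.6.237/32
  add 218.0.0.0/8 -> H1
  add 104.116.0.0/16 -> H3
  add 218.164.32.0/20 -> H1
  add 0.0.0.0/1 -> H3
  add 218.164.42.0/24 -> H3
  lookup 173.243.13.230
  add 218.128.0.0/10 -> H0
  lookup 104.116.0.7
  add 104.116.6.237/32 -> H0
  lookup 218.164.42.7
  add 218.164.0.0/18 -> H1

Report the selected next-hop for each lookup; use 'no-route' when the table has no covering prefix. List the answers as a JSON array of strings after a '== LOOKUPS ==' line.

Process each operation:
  add 218.164.32.0/20 -> H2 at depth 20
  add 218.164.42.0/29 -> H2 at depth 29
  - 218.164.32.0/20 clear@20
  add 218.164.42.0/28 -> H4 at depth 28
  add 104.116.0.0/16 -> H2 at depth 16
  lookup 104.116.2.195: bits 0110100001110100 walk d0:-→d1:-→d2:-→d3:-→d4:-→d5:-→d6:-→d7:-→d8:-→d9:-→d10:-→d11:-→d12:-→d13:-→d14:-→d15:-→d16:H2 -> H2
  add 0.0.0.0/0 -> H0 at depth 0
  lookup 104.116.0.1: bits 0110100001110100 walk d0:H0→d1:-→d2:-→d3:-→d4:-→d5:-→d6:-→d7:-→d8:-→d9:-→d10:-→d11:-→d12:-→d13:-→d14:-→d15:-→d16:H2 -> H2
  - 218.164.42.0/28 clear@28
  lookup 104.116.0.0: bits 0110100001110100 walk d0:H0→d1:-→d2:-→d3:-→d4:-→d5:-→d6:-→d7:-→d8:-→d9:-→d10:-→d11:-→d12:-→d13:-→d14:-→d15:-→d16:H2 -> H2
  add 104.116.6.237/32 -> H1 at depth 32
  lookup 104.116.6.237: bits 01101000011101000000011011101101 walk d0:H0→d1:-→d2:-→d3:-→d4:-→d5:-→d6:-→d7:-→d8:-→d9:-→d10:-→d11:-→d12:-→d13:-→d14:-→d15:-→d16:H2→d17:-→d18:-→d19:-→d20:-→d21:-→d22:-→d23:-→d24:-→d25:-→d26:-→d27:-→d28:-→d29:-→d30:-→d31:-→d32:H1 -> H1
  - 104.116.6.237/32 clear@32
  add 218.0.0.0/8 -> H1 at depth 8
  add 104.116.0.0/16 -> H3 at depth 16
  add 218.164.32.0/20 -> H1 at depth 20
  add 0.0.0.0/1 -> H3 at depth 1
  add 218.164.42.0/24 -> H3 at depth 24
  lookup 173.243.13.230: bits 1 walk d0:H0→d1:- -> H0
  add 218.128.0.0/10 -> H0 at depth 10
  lookup 104.116.0.7: bits 011010000111010000000 walk d0:H0→d1:H3→d2:-→d3:-→d4:-→d5:-→d6:-→d7:-→d8:-→d9:-→d10:-→d11:-→d12:-→d13:-→d14:-→d15:-→d16:H3→d17:-→d18:-→d19:-→d20:-→d21:- -> H3
  add 104.116.6.237/32 -> H0 at depth 32
  lookup 218.164.42.7: bits 11011010101001000010101000000 walk d0:H0→d1:-→d2:-→d3:-→d4:-→d5:-→d6:-→d7:-→d8:H1→d9:-→d10:H0→d11:-→d12:-→d13:-→d14:-→d15:-→d16:-→d17:-→d18:-→d19:-→d20:H1→d21:-→d22:-→d23:-→d24:H3→d25:-→d26:-→d27:-→d28:-→d29:H2 -> H2
  add 218.164.0.0/18 -> H1 at depth 18

== LOOKUPS ==
["H2","H2","H2","H1","H0","H3","H2"]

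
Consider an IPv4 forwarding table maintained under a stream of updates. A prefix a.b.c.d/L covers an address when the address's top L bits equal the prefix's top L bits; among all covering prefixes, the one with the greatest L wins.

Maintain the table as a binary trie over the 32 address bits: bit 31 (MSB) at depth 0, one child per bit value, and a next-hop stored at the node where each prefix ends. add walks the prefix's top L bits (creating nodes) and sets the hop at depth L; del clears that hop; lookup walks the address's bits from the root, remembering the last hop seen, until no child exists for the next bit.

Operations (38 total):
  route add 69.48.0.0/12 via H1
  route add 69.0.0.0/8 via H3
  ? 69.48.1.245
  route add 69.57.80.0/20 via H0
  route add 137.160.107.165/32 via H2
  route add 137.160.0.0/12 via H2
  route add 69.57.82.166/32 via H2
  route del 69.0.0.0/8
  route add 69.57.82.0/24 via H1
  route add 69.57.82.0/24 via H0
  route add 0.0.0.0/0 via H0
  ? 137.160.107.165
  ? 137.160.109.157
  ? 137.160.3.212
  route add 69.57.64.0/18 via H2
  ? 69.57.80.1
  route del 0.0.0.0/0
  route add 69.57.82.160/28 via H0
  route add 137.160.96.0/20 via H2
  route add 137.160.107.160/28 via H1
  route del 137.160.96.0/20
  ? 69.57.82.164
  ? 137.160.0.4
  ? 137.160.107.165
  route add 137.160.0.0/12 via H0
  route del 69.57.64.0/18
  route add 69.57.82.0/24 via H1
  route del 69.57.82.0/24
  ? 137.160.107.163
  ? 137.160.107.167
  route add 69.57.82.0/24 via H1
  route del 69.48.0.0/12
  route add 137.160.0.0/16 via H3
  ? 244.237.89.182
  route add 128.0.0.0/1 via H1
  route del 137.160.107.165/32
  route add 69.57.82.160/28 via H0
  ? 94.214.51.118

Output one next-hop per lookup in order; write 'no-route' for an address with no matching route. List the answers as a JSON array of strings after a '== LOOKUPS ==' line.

Apply in order:
  add 69.48.0.0/12 -> H1 at depth 12
  add 69.0.0.0/8 -> H3 at depth 8
  Q 69.48.1.245: descend 010001010011 ; hops seen [H3,H1] ; pick H1
  add 69.57.80.0/20 -> H0 at depth 20
  add 137.160.107.165/32 -> H2 at depth 32
  add 137.160.0.0/12 -> H2 at depth 12
  add 69.57.82.166/32 -> H2 at depth 32
  - 69.0.0.0/8 clear@8
  add 69.57.82.0/24 -> H1 at depth 24
  add 69.57.82.0/24 -> H0 at depth 24
  add 0.0.0.0/0 -> H0 at depth 0
  Q 137.160.107.165: descend 10001001101000000110101110100101 ; hops seen [H0,H2,H2] ; pick H2
  Q 137.160.109.157: descend 100010011010000001101 ; hops seen [H0,H2] ; pick H2
  Q 137.160.3.212: descend 10001001101000000 ; hops seen [H0,H2] ; pick H2
  add 69.57.64.0/18 -> H2 at depth 18
  Q 69.57.80.1: descend 0100010100111001010100 ; hops seen [H0,H1,H2,H0] ; pick H0
  - 0.0.0.0/0 clear@0
  add 69.57.82.160/28 -> H0 at depth 28
  add 137.160.96.0/20 -> H2 at depth 20
  add 137.160.107.160/28 -> H1 at depth 28
  - 137.160.96.0/20 clear@20
  Q 69.57.82.164: descend 010001010011100101010010101001 ; hops seen [H1,H2,H0,H0,H0] ; pick H0
  Q 137.160.0.4: descend 10001001101000000 ; hops seen [H2] ; pick H2
  Q 137.160.107.165: descend 10001001101000000110101110100101 ; hops seen [H2,H1,H2] ; pick H2
  add 137.160.0.0/12 -> H0 at depth 12
  - 69.57.64.0/18 clear@18
  add 69.57.82.0/24 -> H1 at depth 24
  - 69.57.82.0/24 clear@24
  Q 137.160.107.163: descend 10001001101000000110101110100 ; hops seen [H0,H1] ; pick H1
  Q 137.160.107.167: descend 100010011010000001101011101001 ; hops seen [H0,H1] ; pick H1
  add 69.57.82.0/24 -> H1 at depth 24
  - 69.48.0.0/12 clear@12
  add 137.160.0.0/16 -> H3 at depth 16
  Q 244.237.89.182: descend 1 ; hops seen [∅] ; pick no-route
  add 128.0.0.0/1 -> H1 at depth 1
  - 137.160.107.165/32 clear@32
  add 69.57.82.160/28 -> H0 at depth 28
  Q 94.214.51.118: descend 010 ; hops seen [∅] ; pick no-route

== LOOKUPS ==
["H1","H2","H2","H2","H0","H0","H2","H2","H1","H1","no-route","no-route"]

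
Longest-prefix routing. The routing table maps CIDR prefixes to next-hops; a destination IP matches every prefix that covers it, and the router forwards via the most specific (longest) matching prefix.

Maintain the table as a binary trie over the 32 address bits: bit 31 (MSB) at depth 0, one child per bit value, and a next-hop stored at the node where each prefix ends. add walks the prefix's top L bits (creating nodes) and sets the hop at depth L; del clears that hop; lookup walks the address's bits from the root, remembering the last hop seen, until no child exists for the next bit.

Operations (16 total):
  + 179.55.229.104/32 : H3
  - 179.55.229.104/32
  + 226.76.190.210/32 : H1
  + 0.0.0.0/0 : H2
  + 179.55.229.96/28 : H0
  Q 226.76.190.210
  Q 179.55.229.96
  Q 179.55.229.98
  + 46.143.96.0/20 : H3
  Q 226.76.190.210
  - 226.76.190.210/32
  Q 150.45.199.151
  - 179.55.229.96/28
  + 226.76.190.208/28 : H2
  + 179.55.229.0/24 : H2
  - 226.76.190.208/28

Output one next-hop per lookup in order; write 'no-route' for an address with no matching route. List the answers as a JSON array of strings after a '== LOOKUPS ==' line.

Apply in order:
  add 179.55.229.104/32 -> H3 at depth 32
  - 179.55.229.104/32 clear@32
  add 226.76.190.210/32 -> H1 at depth 32
  add 0.0.0.0/0 -> H2 at depth 0
  add 179.55.229.96/28 -> H0 at depth 28
  lookup 226.76.190.210: bits 11100010010011001011111011010010 walk d0:H2→d1:-→d2:-→d3:-→d4:-→d5:-→d6:-→d7:-→d8:-→d9:-→d10:-→d11:-→d12:-→d13:-→d14:-→d15:-→d16:-→d17:-→d18:-→d19:-→d20:-→d21:-→d22:-→d23:-→d24:-→d25:-→d26:-→d27:-→d28:-→d29:-→d30:-→d31:-→d32:H1 -> H1
  lookup 179.55.229.96: bits 1011001100110111111001010110 walk d0:H2→d1:-→d2:-→d3:-→d4:-→d5:-→d6:-→d7:-→d8:-→d9:-→d10:-→d11:-→d12:-→d13:-→d14:-→d15:-→d16:-→d17:-→d18:-→d19:-→d20:-→d21:-→d22:-→d23:-→d24:-→d25:-→d26:-→d27:-→d28:H0 -> H0
  lookup 179.55.229.98: bits 1011001100110111111001010110 walk d0:H2→d1:-→d2:-→d3:-→d4:-→d5:-→d6:-→d7:-→d8:-→d9:-→d10:-→d11:-→d12:-→d13:-→d14:-→d15:-→d16:-→d17:-→d18:-→d19:-→d20:-→d21:-→d22:-→d23:-→d24:-→d25:-→d26:-→d27:-→d28:H0 -> H0
  add 46.143.96.0/20 -> H3 at depth 20
  lookup 226.76.190.210: bits 11100010010011001011111011010010 walk d0:H2→d1:-→d2:-→d3:-→d4:-→d5:-→d6:-→d7:-→d8:-→d9:-→d10:-→d11:-→d12:-→d13:-→d14:-→d15:-→d16:-→d17:-→d18:-→d19:-→d20:-→d21:-→d22:-→d23:-→d24:-→d25:-→d26:-→d27:-→d28:-→d29:-→d30:-→d31:-→d32:H1 -> H1
  - 226.76.190.210/32 clear@32
  lookup 150.45.199.151: bits 10 walk d0:H2→d1:-→d2:- -> H2
  - 179.55.229.96/28 clear@28
  add 226.76.190.208/28 -> H2 at depth 28
  add 179.55.229.0/24 -> H2 at depth 24
  - 226.76.190.208/28 clear@28

== LOOKUPS ==
["H1","H0","H0","H1","H2"]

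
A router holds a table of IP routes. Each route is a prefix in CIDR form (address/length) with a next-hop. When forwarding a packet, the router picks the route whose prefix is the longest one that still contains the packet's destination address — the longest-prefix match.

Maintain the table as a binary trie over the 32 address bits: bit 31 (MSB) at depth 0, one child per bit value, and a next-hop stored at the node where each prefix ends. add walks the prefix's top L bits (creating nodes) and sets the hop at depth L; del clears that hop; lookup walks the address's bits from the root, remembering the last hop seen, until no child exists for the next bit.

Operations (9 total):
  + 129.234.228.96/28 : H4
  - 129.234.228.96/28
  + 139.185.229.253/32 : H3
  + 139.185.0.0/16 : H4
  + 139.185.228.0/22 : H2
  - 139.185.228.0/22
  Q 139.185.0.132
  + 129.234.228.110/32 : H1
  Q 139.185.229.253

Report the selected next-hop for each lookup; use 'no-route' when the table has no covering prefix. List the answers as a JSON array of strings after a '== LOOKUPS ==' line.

Trace:
  + 129.234.228.96/28 (H4) depth=28
  del 129.234.228.96/28 (clear depth 28)
  + 139.185.229.253/32 (H3) depth=32
  + 139.185.0.0/16 (H4) depth=16
  + 139.185.228.0/22 (H2) depth=22
  del 139.185.228.0/22 (clear depth 22)
  Q 139.185.0.132: descend 1000101110111001 ; hops seen [H4] ; pick H4
  + 129.234.228.110/32 (H1) depth=32
  Q 139.185.229.253: descend 10001011101110011110010111111101 ; hops seen [H4,H3] ; pick H3

== LOOKUPS ==
["H4","H3"]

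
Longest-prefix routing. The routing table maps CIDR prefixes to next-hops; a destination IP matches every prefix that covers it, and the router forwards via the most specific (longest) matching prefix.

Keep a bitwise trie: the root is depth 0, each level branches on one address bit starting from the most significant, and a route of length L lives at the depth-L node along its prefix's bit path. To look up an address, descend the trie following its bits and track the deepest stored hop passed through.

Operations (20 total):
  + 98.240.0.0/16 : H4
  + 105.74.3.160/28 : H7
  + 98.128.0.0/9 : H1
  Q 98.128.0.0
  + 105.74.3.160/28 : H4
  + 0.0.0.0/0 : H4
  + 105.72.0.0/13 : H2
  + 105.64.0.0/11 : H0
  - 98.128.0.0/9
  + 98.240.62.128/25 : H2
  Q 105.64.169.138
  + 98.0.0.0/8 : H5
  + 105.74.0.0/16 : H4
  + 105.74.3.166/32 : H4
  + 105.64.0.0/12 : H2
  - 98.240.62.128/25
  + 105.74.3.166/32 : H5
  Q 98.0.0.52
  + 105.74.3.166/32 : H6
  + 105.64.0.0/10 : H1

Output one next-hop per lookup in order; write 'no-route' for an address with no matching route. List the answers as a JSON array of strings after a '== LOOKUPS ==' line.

Trace:
  + 98.240.0.0/16 (H4) depth=16
  + 105.74.3.160/28 (H7) depth=28
  + 98.128.0.0/9 (H1) depth=9
  Q 98.128.0.0: descend 011000101 ; hops seen [H1] ; pick H1
  + 105.74.3.160/28 (H4) depth=28
  + 0.0.0.0/0 (H4) depth=0
  + 105.72.0.0/13 (H2) depth=13
  + 105.64.0.0/11 (H0) depth=11
  del 98.128.0.0/9 (clear depth 9)
  + 98.240.62.128/25 (H2) depth=25
  Q 105.64.169.138: descend 011010010100 ; hops seen [H4,H0] ; pick H0
  + 98.0.0.0/8 (H5) depth=8
  + 105.74.0.0/16 (H4) depth=16
  + 105.74.3.166/32 (H4) depth=32
  + 105.64.0.0/12 (H2) depth=12
  del 98.240.62.128/25 (clear depth 25)
  + 105.74.3.166/32 (H5) depth=32
  Q 98.0.0.52: descend 01100010 ; hops seen [H4,H5] ; pick H5
  + 105.74.3.166/32 (H6) depth=32
  + 105.64.0.0/10 (H1) depth=10

== LOOKUPS ==
["H1","H0","H5"]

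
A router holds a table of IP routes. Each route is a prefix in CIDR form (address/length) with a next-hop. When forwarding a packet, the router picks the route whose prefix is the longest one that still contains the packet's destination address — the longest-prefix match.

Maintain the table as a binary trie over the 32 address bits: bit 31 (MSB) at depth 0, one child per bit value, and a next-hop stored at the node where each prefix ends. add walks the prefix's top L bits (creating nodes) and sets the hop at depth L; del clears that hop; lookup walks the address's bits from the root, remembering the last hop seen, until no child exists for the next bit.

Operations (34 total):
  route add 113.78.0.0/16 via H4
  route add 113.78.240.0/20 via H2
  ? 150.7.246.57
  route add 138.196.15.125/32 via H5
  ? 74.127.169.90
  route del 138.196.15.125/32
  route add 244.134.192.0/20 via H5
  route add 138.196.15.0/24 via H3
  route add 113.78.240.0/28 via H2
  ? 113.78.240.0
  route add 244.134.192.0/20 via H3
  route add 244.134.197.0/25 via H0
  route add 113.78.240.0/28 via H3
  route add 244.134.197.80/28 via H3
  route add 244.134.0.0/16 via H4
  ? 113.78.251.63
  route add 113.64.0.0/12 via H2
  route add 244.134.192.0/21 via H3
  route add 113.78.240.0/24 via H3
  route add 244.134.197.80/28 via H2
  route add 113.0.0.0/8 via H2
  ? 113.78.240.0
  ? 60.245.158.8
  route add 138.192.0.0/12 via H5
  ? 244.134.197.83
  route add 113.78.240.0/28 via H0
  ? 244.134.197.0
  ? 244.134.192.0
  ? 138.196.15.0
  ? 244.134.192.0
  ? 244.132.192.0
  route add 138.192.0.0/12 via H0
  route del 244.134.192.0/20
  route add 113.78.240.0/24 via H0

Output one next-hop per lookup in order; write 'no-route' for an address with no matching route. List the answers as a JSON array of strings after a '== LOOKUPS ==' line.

Trace:
  add 113.78.0.0/16 -> H4 at depth 16
  add 113.78.240.0/20 -> H2 at depth 20
  Q 150.7.246.57: descend ε ; hops seen [∅] ; pick no-route
  add 138.196.15.125/32 -> H5 at depth 32
  Q 74.127.169.90: descend 01 ; hops seen [∅] ; pick no-route
  - 138.196.15.125/32 clear@32
  add 244.134.192.0/20 -> H5 at depth 20
  add 138.196.15.0/24 -> H3 at depth 24
  add 113.78.240.0/28 -> H2 at depth 28
  Q 113.78.240.0: descend 0111000101001110111100000000 ; hops seen [H4,H2,H2] ; pick H2
  add 244.134.192.0/20 -> H3 at depth 20
  add 244.134.197.0/25 -> H0 at depth 25
  add 113.78.240.0/28 -> H3 at depth 28
  add 244.134.197.80/28 -> H3 at depth 28
  add 244.134.0.0/16 -> H4 at depth 16
  Q 113.78.251.63: descend 01110001010011101111 ; hops seen [H4,H2] ; pick H2
  add 113.64.0.0/12 -> H2 at depth 12
  add 244.134.192.0/21 -> H3 at depth 21
  add 113.78.240.0/24 -> H3 at depth 24
  add 244.134.197.80/28 -> H2 at depth 28
  add 113.0.0.0/8 -> H2 at depth 8
  Q 113.78.240.0: descend 0111000101001110111100000000 ; hops seen [H2,H2,H4,H2,H3,H3] ; pick H3
  Q 60.245.158.8: descend 0 ; hops seen [∅] ; pick no-route
  add 138.192.0.0/12 -> H5 at depth 12
  Q 244.134.197.83: descend 1111010010000110110001010101 ; hops seen [H4,H3,H3,H0,H2] ; pick H2
  add 113.78.240.0/28 -> H0 at depth 28
  Q 244.134.197.0: descend 1111010010000110110001010 ; hops seen [H4,H3,H3,H0] ; pick H0
  Q 244.134.192.0: descend 111101001000011011000 ; hops seen [H4,H3,H3] ; pick H3
  Q 138.196.15.0: descend 1000101011000100000011110 ; hops seen [H5,H3] ; pick H3
  Q 244.134.192.0: descend 111101001000011011000 ; hops seen [H4,H3,H3] ; pick H3
  Q 244.132.192.0: descend 11110100100001 ; hops seen [∅] ; pick no-route
  add 138.192.0.0/12 -> H0 at depth 12
  - 244.134.192.0/20 clear@20
  add 113.78.240.0/24 -> H0 at depth 24

== LOOKUPS ==
["no-route","no-route","H2","H2","H3","no-route","H2","H0","H3","H3","H3","no-route"]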